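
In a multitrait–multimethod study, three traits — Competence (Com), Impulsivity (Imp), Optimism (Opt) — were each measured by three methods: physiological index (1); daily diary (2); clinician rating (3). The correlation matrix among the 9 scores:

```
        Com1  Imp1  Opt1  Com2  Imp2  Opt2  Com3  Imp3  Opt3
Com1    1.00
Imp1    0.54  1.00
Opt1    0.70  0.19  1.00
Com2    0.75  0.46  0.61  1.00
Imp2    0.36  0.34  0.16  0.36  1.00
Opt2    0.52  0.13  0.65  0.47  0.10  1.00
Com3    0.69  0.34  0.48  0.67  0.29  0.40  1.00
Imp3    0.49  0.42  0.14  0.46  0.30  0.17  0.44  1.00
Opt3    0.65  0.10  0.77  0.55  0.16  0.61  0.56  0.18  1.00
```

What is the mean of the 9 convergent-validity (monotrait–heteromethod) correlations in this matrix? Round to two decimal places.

0.58

Convergent values: 0.75, 0.69, 0.67, 0.34, 0.42, 0.30, 0.65, 0.77, 0.61; mean = 5.20/9 = 0.58.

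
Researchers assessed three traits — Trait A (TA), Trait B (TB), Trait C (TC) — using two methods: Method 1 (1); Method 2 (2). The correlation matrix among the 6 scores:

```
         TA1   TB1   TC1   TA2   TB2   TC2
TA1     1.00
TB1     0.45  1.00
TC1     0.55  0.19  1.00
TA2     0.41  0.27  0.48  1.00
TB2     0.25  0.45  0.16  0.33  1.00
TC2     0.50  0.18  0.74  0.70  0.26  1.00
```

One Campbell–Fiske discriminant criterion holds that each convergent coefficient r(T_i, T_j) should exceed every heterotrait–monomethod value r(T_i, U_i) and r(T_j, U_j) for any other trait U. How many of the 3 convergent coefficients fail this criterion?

2

Convergent coefficients and their comparison sets:
TA (methods 1·2): 0.41 vs {0.45, 0.33, 0.55, 0.70} → fail.
TB (methods 1·2): 0.45 vs {0.45, 0.33, 0.19, 0.26} → fail.
TC (methods 1·2): 0.74 vs {0.55, 0.70, 0.19, 0.26} → pass.
2 of 3 fail.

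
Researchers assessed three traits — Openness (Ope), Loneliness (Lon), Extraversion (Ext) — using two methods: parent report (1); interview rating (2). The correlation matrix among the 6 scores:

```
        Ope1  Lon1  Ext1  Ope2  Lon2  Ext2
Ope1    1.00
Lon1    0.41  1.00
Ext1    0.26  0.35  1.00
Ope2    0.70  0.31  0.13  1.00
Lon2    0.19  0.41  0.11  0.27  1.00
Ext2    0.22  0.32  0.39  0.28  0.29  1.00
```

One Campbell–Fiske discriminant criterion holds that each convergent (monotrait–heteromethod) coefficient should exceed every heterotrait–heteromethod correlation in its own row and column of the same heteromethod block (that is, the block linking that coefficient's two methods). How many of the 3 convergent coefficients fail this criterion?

0

Each convergent coefficient versus the relevant comparison correlations:
Ope (methods 1·2): 0.70 vs {0.19, 0.31, 0.22, 0.13} → pass.
Lon (methods 1·2): 0.41 vs {0.31, 0.19, 0.32, 0.11} → pass.
Ext (methods 1·2): 0.39 vs {0.13, 0.22, 0.11, 0.32} → pass.
0 of 3 fail.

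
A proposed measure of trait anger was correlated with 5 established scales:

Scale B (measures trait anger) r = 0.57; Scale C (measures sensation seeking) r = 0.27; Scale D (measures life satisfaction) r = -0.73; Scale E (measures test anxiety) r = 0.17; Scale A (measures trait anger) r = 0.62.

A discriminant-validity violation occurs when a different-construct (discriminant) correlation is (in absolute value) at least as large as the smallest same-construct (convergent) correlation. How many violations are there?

1

Convergent (same construct = trait anger): Scale B, Scale A.
Smallest convergent = 0.57. Discriminant |r|: 0.27, 0.73, 0.17; count ≥ 0.57 → 1.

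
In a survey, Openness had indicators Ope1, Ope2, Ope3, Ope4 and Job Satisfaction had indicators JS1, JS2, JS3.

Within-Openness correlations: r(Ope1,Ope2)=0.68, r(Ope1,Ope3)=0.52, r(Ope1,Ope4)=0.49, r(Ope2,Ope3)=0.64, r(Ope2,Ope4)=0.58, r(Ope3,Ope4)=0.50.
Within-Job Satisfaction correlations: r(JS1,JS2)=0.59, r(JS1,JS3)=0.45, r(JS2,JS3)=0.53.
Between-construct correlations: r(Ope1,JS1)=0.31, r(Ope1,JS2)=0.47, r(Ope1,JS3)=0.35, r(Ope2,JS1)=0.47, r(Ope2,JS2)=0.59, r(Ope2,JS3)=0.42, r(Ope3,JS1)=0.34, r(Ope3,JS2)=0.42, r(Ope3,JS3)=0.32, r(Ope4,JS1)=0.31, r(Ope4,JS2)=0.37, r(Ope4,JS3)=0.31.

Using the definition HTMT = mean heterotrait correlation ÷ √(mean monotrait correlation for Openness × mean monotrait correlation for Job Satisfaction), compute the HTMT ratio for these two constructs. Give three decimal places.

Between-construct mean = 4.68/12 = 0.3900.
Mean within-Ope = 3.41/6 = 0.5683; mean within-JS = 1.57/3 = 0.5233.
Geometric mean = √(0.5683 × 0.5233) = 0.5453.
HTMT = 0.3900 / 0.5453 = 0.715.

0.715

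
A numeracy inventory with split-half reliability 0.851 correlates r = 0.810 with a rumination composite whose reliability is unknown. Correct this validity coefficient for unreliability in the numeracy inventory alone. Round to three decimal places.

Single correction: r_c = r_obs / √r_xx = 0.810 / √0.851 = 0.810 / 0.9225 ≈ 0.878.

0.878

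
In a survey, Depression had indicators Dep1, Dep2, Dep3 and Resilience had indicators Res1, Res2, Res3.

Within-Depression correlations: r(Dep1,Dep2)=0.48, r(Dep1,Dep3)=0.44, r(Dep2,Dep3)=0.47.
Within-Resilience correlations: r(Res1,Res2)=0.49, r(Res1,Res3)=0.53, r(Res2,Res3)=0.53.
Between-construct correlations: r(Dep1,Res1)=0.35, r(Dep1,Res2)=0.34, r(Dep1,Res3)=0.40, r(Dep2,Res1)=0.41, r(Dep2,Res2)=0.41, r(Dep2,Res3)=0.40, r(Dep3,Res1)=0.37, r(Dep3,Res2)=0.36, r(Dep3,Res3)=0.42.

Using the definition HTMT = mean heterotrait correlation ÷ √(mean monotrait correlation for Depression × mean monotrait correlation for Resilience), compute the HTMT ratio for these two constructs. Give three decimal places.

0.786

Between-construct mean = 3.46/9 = 0.3844.
Mean within-Dep = 1.39/3 = 0.4633; mean within-Res = 1.55/3 = 0.5167.
Geometric mean = √(0.4633 × 0.5167) = 0.4893.
HTMT = 0.3844 / 0.4893 = 0.786.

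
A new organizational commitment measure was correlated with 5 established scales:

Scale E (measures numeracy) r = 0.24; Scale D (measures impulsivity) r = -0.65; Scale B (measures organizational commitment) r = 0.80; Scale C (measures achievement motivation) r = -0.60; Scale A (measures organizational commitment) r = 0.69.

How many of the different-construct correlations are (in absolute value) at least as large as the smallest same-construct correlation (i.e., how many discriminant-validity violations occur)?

Convergent (same construct = organizational commitment): Scale B, Scale A.
Smallest convergent = 0.69. Discriminant |r|: 0.24, 0.65, 0.60; count ≥ 0.69 → 0.

0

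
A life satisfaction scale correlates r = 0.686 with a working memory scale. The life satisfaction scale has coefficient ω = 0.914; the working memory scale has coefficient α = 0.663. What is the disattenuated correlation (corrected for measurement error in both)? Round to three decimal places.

0.881

r_true = r_obs / √(r_xx · r_yy) = 0.686 / √(0.914 × 0.663) = 0.686 / √0.605982 = 0.686 / 0.7784 ≈ 0.881.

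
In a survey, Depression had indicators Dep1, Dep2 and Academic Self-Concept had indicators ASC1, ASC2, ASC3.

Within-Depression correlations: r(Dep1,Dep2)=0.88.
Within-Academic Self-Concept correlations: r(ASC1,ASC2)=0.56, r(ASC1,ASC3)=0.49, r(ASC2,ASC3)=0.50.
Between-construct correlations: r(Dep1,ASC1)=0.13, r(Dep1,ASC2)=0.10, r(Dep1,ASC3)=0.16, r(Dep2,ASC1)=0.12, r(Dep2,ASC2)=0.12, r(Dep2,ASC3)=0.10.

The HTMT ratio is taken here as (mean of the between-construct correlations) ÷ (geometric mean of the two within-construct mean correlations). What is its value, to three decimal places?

Between-construct mean = 0.73/6 = 0.1217.
Mean within-Dep = 0.88/1 = 0.8800; mean within-ASC = 1.55/3 = 0.5167.
Geometric mean = √(0.8800 × 0.5167) = 0.6743.
HTMT = 0.1217 / 0.6743 = 0.180.

0.180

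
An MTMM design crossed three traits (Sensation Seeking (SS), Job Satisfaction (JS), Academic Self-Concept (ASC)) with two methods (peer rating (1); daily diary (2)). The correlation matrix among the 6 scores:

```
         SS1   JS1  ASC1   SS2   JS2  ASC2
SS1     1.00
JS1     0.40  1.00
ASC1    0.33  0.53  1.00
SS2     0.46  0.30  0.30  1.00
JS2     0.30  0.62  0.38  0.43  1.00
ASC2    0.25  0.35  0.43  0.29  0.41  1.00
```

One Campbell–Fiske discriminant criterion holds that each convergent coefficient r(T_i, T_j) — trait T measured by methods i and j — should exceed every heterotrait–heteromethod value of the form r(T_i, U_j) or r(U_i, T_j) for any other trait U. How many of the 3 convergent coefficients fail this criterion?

Checking each validity diagonal entry against its comparison values:
SS (methods 1·2): 0.46 vs {0.30, 0.30, 0.25, 0.30} → pass.
JS (methods 1·2): 0.62 vs {0.30, 0.30, 0.35, 0.38} → pass.
ASC (methods 1·2): 0.43 vs {0.30, 0.25, 0.38, 0.35} → pass.
0 of 3 fail.

0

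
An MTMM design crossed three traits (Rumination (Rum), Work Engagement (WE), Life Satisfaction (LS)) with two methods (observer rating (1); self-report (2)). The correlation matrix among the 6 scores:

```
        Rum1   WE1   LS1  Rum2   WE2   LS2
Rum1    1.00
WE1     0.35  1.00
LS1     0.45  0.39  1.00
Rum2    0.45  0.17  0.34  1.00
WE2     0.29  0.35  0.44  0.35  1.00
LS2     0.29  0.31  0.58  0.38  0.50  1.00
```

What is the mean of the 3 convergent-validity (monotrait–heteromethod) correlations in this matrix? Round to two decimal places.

Convergent values: 0.45, 0.35, 0.58; mean = 1.38/3 = 0.46.

0.46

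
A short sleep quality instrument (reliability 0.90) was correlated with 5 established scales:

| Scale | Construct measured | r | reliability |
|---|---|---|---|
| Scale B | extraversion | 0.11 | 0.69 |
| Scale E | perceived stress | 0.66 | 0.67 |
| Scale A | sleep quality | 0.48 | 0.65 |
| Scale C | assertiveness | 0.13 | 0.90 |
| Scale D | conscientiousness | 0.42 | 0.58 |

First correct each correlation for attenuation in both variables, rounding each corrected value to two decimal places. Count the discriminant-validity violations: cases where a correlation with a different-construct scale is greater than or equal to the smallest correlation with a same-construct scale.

Disattenuated r (r / √(r_scale · r_new)):
  Scale B (disc): 0.11 / √(0.69·0.90) = 0.14
  Scale E (disc): 0.66 / √(0.67·0.90) = 0.85
  Scale A (conv): 0.48 / √(0.65·0.90) = 0.63
  Scale C (disc): 0.13 / √(0.90·0.90) = 0.14
  Scale D (disc): 0.42 / √(0.58·0.90) = 0.58
Smallest convergent = 0.63. Discriminant values: 0.14, 0.85, 0.14, 0.58; count ≥ 0.63 → 1.

1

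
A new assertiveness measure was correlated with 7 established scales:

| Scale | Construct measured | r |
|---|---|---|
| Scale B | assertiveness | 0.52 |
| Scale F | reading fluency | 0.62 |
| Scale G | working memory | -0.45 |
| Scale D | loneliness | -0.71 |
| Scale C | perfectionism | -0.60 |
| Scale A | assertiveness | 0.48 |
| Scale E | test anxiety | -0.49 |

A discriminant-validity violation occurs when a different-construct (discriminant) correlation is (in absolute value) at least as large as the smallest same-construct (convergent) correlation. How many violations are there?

Convergent (same construct = assertiveness): Scale B, Scale A.
Smallest convergent = 0.48. Discriminant |r|: 0.62, 0.45, 0.71, 0.60, 0.49; count ≥ 0.48 → 4.

4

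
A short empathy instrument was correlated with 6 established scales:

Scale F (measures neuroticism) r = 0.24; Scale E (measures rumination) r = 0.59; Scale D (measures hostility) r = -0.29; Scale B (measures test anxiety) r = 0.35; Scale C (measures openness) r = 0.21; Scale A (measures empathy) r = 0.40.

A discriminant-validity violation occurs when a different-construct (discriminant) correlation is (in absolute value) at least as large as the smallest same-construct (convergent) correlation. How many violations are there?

1

Convergent (same construct = empathy): Scale A.
Smallest convergent = 0.40. Discriminant |r|: 0.24, 0.59, 0.29, 0.35, 0.21; count ≥ 0.40 → 1.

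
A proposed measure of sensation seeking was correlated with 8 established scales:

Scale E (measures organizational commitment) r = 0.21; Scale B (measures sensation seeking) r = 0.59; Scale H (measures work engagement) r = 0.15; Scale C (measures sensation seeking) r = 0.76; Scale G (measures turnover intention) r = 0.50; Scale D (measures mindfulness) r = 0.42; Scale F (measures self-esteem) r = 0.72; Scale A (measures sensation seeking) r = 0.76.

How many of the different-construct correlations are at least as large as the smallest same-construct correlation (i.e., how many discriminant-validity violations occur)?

1

Convergent (same construct = sensation seeking): Scale B, Scale C, Scale A.
Smallest convergent = 0.59. Discriminant values: 0.21, 0.15, 0.50, 0.42, 0.72; count ≥ 0.59 → 1.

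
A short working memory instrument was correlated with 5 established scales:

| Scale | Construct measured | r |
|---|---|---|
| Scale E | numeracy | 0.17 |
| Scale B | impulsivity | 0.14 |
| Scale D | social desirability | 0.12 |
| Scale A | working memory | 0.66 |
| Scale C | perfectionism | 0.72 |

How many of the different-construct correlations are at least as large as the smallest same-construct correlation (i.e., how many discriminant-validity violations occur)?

Convergent (same construct = working memory): Scale A.
Smallest convergent = 0.66. Discriminant values: 0.17, 0.14, 0.12, 0.72; count ≥ 0.66 → 1.

1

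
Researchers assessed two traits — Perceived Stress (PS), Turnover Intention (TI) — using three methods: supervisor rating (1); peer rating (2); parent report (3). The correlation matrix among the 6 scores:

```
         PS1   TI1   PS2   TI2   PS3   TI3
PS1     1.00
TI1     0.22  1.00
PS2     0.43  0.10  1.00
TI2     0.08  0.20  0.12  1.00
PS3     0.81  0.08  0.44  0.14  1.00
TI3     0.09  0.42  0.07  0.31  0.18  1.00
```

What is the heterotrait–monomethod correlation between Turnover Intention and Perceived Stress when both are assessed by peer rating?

0.12

Different traits, same method: r(TI2, PS2) = 0.12.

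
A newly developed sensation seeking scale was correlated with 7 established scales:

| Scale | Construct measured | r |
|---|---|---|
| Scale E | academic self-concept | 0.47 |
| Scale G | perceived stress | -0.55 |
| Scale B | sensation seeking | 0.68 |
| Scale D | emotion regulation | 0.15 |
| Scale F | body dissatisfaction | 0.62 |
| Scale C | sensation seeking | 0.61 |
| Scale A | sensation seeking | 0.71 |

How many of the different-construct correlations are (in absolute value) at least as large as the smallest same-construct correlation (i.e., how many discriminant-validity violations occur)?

1

Convergent (same construct = sensation seeking): Scale B, Scale C, Scale A.
Smallest convergent = 0.61. Discriminant |r|: 0.47, 0.55, 0.15, 0.62; count ≥ 0.61 → 1.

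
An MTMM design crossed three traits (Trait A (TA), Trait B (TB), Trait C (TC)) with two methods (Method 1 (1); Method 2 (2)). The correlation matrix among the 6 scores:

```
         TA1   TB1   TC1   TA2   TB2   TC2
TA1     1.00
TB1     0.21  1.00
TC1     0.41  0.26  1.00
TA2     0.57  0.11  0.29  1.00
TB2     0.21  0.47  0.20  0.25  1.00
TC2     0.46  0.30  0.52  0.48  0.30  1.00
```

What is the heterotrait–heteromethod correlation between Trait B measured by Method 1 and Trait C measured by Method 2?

Different traits and methods: r(TB1, TC2) = 0.30.

0.30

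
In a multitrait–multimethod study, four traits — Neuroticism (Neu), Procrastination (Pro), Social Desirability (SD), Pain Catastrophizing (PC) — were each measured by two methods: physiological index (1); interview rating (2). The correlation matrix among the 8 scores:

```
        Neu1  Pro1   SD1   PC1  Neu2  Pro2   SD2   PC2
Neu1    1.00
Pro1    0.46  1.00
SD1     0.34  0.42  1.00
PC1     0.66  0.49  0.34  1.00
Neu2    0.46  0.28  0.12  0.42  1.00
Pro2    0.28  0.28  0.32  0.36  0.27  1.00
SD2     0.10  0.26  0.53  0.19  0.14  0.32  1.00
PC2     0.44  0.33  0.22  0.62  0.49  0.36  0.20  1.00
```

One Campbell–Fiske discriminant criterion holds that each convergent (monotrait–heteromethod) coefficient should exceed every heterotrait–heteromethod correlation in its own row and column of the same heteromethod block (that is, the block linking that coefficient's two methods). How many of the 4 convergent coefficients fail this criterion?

1

Checking each validity diagonal entry against its comparison values:
Neu (methods 1·2): 0.46 vs {0.28, 0.28, 0.10, 0.12, 0.44, 0.42} → pass.
Pro (methods 1·2): 0.28 vs {0.28, 0.28, 0.26, 0.32, 0.33, 0.36} → fail.
SD (methods 1·2): 0.53 vs {0.12, 0.10, 0.32, 0.26, 0.22, 0.19} → pass.
PC (methods 1·2): 0.62 vs {0.42, 0.44, 0.36, 0.33, 0.19, 0.22} → pass.
1 of 4 fail.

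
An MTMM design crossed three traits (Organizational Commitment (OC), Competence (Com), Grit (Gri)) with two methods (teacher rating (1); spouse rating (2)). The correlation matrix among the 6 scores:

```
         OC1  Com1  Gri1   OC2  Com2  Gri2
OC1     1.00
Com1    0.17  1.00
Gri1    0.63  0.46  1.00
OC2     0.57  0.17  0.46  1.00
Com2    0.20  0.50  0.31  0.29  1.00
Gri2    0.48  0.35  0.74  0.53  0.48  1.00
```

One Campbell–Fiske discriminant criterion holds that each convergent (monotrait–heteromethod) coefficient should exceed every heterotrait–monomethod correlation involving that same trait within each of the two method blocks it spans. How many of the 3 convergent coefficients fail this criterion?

1

Convergent coefficients and their comparison sets:
OC (methods 1·2): 0.57 vs {0.17, 0.29, 0.63, 0.53} → fail.
Com (methods 1·2): 0.50 vs {0.17, 0.29, 0.46, 0.48} → pass.
Gri (methods 1·2): 0.74 vs {0.63, 0.53, 0.46, 0.48} → pass.
1 of 3 fail.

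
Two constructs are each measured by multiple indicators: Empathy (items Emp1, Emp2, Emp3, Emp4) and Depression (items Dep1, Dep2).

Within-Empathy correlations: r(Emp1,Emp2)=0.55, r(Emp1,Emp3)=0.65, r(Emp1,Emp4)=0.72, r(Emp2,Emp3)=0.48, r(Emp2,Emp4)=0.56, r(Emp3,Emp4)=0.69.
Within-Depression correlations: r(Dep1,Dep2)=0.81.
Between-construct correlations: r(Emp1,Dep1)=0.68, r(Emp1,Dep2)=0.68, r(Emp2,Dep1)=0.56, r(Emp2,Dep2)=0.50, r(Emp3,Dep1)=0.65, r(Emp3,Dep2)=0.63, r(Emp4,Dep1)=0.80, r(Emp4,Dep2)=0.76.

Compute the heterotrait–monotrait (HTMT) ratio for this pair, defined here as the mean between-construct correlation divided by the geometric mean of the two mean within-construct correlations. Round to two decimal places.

0.94

Mean heterotrait r = 5.26/8 = 0.6575.
Mean within-Emp = 3.65/6 = 0.6083; mean within-Dep = 0.81/1 = 0.8100.
Geometric mean = √(0.6083 × 0.8100) = 0.7019.
HTMT = 0.6575 / 0.7019 = 0.94.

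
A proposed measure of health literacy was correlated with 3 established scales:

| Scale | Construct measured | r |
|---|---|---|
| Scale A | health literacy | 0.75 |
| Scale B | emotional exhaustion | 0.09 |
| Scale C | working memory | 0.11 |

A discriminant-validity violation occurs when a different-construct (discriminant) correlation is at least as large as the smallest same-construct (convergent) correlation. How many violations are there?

Convergent (same construct = health literacy): Scale A.
Smallest convergent = 0.75. Discriminant values: 0.09, 0.11; count ≥ 0.75 → 0.

0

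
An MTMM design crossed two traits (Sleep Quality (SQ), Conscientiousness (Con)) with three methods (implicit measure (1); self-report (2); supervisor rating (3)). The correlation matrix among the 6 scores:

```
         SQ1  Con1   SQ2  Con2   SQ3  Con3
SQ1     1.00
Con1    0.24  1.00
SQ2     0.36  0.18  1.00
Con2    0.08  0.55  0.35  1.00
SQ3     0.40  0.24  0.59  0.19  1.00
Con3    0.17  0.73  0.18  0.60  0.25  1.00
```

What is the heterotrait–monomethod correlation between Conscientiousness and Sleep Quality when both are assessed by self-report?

Different traits, same method: r(Con2, SQ2) = 0.35.

0.35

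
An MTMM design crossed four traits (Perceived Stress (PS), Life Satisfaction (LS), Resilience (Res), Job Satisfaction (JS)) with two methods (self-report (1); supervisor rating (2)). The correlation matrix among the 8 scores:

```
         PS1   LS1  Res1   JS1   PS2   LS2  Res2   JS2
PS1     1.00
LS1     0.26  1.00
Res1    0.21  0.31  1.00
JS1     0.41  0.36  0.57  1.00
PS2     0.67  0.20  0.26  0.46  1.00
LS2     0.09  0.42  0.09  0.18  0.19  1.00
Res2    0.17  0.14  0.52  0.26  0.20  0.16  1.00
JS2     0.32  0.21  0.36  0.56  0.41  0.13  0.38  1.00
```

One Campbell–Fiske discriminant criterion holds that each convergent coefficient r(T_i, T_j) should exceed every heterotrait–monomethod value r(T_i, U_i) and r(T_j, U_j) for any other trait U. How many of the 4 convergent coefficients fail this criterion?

Checking each validity diagonal entry against its comparison values:
PS (methods 1·2): 0.67 vs {0.26, 0.19, 0.21, 0.20, 0.41, 0.41} → pass.
LS (methods 1·2): 0.42 vs {0.26, 0.19, 0.31, 0.16, 0.36, 0.13} → pass.
Res (methods 1·2): 0.52 vs {0.21, 0.20, 0.31, 0.16, 0.57, 0.38} → fail.
JS (methods 1·2): 0.56 vs {0.41, 0.41, 0.36, 0.13, 0.57, 0.38} → fail.
2 of 4 fail.

2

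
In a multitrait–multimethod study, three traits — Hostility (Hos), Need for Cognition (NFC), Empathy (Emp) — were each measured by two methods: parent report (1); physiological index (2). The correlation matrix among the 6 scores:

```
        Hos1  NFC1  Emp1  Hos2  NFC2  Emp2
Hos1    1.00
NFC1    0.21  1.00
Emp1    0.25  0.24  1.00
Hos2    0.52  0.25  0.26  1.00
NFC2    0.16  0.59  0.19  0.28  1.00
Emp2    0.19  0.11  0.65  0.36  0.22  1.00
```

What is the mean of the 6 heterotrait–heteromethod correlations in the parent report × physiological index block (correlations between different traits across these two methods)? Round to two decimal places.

0.19

HTHM values (method 1 × method 2): 0.16, 0.19, 0.25, 0.11, 0.26, 0.19; mean = 1.16/6 = 0.19.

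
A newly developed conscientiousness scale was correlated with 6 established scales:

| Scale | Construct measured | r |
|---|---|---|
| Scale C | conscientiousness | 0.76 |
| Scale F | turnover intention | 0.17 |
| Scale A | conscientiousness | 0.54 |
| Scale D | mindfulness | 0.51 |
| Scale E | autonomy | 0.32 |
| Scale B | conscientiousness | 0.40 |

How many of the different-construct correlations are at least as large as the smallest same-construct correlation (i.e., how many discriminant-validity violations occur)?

1

Convergent (same construct = conscientiousness): Scale C, Scale A, Scale B.
Smallest convergent = 0.40. Discriminant values: 0.17, 0.51, 0.32; count ≥ 0.40 → 1.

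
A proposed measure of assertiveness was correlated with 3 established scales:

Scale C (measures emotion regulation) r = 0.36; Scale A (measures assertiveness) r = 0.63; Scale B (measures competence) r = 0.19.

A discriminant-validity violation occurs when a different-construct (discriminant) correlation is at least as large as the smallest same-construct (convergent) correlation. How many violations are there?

Convergent (same construct = assertiveness): Scale A.
Smallest convergent = 0.63. Discriminant values: 0.36, 0.19; count ≥ 0.63 → 0.

0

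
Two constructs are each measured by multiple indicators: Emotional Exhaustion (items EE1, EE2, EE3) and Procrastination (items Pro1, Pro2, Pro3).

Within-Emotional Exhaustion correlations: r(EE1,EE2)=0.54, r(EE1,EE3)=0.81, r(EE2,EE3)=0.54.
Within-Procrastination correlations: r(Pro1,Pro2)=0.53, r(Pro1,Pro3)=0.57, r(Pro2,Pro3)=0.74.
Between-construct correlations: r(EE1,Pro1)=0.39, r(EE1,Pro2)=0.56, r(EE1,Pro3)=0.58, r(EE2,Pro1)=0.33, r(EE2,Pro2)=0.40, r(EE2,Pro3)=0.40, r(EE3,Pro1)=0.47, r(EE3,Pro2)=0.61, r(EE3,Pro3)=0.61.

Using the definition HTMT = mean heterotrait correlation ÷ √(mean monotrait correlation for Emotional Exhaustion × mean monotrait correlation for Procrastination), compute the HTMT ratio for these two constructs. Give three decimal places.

Mean between = 4.35/9 = 0.4833.
Mean within-EE = 1.89/3 = 0.6300; mean within-Pro = 1.84/3 = 0.6133.
Geometric mean = √(0.6300 × 0.6133) = 0.6216.
HTMT = 0.4833 / 0.6216 = 0.778.

0.778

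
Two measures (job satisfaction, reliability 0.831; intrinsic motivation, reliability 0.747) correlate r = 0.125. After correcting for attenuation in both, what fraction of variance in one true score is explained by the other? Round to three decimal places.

Disattenuated r = 0.125 / √(0.831 × 0.747) = 0.125 / 0.7879 = 0.1586.
Shared true-score variance = 0.1586² = 0.0252 ≈ 0.025.

0.025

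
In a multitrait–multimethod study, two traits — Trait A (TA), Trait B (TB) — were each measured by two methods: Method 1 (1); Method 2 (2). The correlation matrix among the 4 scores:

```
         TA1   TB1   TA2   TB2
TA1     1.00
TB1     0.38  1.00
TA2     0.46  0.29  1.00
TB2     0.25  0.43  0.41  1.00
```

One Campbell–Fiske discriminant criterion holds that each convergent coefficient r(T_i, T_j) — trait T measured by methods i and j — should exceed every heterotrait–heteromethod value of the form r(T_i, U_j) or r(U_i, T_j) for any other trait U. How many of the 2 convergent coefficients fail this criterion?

Checking each validity diagonal entry against its comparison values:
TA (methods 1·2): 0.46 vs {0.25, 0.29} → pass.
TB (methods 1·2): 0.43 vs {0.29, 0.25} → pass.
0 of 2 fail.

0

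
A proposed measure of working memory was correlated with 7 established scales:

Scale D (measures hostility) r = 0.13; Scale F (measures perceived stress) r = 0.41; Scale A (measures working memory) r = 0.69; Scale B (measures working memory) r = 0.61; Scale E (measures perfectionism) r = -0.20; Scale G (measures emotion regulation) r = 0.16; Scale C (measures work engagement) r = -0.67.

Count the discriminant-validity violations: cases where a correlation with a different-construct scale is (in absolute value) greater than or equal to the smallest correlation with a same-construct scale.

Convergent (same construct = working memory): Scale A, Scale B.
Smallest convergent = 0.61. Discriminant |r|: 0.13, 0.41, 0.20, 0.16, 0.67; count ≥ 0.61 → 1.

1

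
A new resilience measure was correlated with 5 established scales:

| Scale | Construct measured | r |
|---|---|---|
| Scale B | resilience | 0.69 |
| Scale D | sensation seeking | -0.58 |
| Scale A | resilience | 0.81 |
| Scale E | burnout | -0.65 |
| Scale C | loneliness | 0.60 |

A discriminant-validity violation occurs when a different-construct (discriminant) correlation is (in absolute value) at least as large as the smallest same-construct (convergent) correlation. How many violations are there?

Convergent (same construct = resilience): Scale B, Scale A.
Smallest convergent = 0.69. Discriminant |r|: 0.58, 0.65, 0.60; count ≥ 0.69 → 0.

0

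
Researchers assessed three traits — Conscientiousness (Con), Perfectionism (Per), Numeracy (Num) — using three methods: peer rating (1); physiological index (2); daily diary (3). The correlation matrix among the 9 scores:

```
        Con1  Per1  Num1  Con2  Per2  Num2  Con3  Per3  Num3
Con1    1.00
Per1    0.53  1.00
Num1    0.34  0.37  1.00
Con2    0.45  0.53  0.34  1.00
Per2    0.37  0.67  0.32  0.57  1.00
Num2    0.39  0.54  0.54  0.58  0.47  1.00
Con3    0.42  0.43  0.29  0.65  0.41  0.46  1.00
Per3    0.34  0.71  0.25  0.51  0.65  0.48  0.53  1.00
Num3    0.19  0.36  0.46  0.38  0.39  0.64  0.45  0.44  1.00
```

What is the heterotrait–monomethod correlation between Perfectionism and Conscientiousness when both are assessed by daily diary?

0.53

Different traits, same method: r(Per3, Con3) = 0.53.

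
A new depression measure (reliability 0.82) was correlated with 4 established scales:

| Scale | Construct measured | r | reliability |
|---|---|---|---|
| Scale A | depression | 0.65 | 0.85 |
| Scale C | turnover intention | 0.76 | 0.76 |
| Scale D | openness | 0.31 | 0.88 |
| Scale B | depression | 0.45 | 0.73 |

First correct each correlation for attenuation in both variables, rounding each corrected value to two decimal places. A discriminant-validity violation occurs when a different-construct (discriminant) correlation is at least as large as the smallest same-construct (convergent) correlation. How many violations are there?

Disattenuated r (r / √(r_scale · r_new)):
  Scale A (conv): 0.65 / √(0.85·0.82) = 0.78
  Scale C (disc): 0.76 / √(0.76·0.82) = 0.96
  Scale D (disc): 0.31 / √(0.88·0.82) = 0.36
  Scale B (conv): 0.45 / √(0.73·0.82) = 0.58
Smallest convergent = 0.58. Discriminant values: 0.96, 0.36; count ≥ 0.58 → 1.

1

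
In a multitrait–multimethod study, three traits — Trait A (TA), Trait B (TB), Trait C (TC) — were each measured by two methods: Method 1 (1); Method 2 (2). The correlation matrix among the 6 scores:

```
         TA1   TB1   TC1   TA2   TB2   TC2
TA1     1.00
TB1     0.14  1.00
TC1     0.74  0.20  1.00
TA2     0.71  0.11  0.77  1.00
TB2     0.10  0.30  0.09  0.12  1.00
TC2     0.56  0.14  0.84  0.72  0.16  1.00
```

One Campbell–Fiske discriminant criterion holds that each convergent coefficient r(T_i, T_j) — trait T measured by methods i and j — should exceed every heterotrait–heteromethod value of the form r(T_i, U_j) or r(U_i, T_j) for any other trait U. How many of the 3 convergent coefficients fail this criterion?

Checking each validity diagonal entry against its comparison values:
TA (methods 1·2): 0.71 vs {0.10, 0.11, 0.56, 0.77} → fail.
TB (methods 1·2): 0.30 vs {0.11, 0.10, 0.14, 0.09} → pass.
TC (methods 1·2): 0.84 vs {0.77, 0.56, 0.09, 0.14} → pass.
1 of 3 fail.

1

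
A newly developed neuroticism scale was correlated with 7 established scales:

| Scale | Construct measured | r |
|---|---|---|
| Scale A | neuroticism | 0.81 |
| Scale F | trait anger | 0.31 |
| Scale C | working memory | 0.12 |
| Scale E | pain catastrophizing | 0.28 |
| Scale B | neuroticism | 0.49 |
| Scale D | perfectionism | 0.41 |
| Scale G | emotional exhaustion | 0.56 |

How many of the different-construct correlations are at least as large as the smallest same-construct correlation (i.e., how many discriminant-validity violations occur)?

Convergent (same construct = neuroticism): Scale A, Scale B.
Smallest convergent = 0.49. Discriminant values: 0.31, 0.12, 0.28, 0.41, 0.56; count ≥ 0.49 → 1.

1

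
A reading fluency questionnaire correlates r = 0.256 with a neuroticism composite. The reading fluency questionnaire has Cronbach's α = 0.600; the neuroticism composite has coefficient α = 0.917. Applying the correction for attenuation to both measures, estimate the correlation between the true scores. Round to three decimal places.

r_true = r_obs / √(r_xx · r_yy) = 0.256 / √(0.600 × 0.917) = 0.256 / √0.550200 = 0.256 / 0.7418 ≈ 0.345.

0.345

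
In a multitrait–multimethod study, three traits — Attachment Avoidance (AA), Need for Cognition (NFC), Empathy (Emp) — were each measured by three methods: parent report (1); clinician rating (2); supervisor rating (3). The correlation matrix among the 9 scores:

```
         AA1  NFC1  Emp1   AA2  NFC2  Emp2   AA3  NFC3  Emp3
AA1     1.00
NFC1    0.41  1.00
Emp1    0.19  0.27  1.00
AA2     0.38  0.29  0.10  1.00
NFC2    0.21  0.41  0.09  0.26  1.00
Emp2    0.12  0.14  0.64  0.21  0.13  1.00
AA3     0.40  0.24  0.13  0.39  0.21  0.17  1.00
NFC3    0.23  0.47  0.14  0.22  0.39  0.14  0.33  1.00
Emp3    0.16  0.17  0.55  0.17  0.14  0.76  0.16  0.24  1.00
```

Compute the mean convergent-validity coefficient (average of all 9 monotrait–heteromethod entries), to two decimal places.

Convergent values: 0.38, 0.40, 0.39, 0.41, 0.47, 0.39, 0.64, 0.55, 0.76; mean = 4.39/9 = 0.49.

0.49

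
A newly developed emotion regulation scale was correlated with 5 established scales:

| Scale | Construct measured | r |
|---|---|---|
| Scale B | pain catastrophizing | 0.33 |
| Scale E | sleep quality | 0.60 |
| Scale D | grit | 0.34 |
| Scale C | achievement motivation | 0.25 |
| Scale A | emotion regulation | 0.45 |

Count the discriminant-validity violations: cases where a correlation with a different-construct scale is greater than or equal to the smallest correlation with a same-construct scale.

1

Convergent (same construct = emotion regulation): Scale A.
Smallest convergent = 0.45. Discriminant values: 0.33, 0.60, 0.34, 0.25; count ≥ 0.45 → 1.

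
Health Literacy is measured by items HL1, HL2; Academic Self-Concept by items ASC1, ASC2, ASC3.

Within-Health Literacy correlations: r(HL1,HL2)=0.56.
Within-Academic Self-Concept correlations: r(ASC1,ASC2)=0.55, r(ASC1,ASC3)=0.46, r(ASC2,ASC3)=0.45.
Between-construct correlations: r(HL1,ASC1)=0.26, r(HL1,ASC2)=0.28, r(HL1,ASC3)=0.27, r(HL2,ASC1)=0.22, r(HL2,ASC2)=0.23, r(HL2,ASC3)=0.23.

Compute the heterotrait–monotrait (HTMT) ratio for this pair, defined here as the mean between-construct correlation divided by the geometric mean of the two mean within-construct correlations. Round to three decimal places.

Between-construct mean = 1.49/6 = 0.2483.
Mean within-HL = 0.56/1 = 0.5600; mean within-ASC = 1.46/3 = 0.4867.
Geometric mean = √(0.5600 × 0.4867) = 0.5221.
HTMT = 0.2483 / 0.5221 = 0.476.

0.476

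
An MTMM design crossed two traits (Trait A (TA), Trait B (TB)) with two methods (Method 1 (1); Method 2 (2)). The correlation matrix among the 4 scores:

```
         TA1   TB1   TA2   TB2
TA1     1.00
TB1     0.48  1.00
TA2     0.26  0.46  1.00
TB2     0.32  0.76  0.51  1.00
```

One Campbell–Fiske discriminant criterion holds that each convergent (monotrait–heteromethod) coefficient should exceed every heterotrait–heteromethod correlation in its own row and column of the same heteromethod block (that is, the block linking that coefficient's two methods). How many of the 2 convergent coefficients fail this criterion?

Each convergent coefficient versus the relevant comparison correlations:
TA (methods 1·2): 0.26 vs {0.32, 0.46} → fail.
TB (methods 1·2): 0.76 vs {0.46, 0.32} → pass.
1 of 2 fail.

1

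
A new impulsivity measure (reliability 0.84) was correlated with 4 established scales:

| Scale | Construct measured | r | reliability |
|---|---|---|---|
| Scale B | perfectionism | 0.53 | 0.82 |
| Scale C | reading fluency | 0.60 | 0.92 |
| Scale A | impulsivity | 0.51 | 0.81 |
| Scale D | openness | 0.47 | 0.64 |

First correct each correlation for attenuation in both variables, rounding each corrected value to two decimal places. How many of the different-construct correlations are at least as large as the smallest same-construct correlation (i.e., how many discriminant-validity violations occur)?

3

Disattenuated r (r / √(r_scale · r_new)):
  Scale B (disc): 0.53 / √(0.82·0.84) = 0.64
  Scale C (disc): 0.60 / √(0.92·0.84) = 0.68
  Scale A (conv): 0.51 / √(0.81·0.84) = 0.62
  Scale D (disc): 0.47 / √(0.64·0.84) = 0.64
Smallest convergent = 0.62. Discriminant values: 0.64, 0.68, 0.64; count ≥ 0.62 → 3.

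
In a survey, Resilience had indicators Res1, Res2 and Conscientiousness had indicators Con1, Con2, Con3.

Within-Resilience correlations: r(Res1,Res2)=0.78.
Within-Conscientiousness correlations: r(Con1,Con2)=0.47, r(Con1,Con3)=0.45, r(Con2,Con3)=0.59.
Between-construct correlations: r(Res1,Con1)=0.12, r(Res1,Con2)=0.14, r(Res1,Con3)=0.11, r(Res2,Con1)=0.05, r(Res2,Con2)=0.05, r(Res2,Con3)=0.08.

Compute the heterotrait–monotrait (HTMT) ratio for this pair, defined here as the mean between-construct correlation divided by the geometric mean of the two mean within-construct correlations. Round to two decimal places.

0.15

Between-construct mean = 0.55/6 = 0.0917.
Mean within-Res = 0.78/1 = 0.7800; mean within-Con = 1.51/3 = 0.5033.
Geometric mean = √(0.7800 × 0.5033) = 0.6266.
HTMT = 0.0917 / 0.6266 = 0.15.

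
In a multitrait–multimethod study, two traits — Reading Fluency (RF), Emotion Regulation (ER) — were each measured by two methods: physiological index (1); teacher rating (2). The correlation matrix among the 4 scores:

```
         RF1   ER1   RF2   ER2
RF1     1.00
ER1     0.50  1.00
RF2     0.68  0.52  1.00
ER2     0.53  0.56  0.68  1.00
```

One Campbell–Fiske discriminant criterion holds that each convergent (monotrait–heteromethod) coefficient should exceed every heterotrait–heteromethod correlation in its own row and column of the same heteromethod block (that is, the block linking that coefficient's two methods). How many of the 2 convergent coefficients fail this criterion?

Convergent coefficients and their comparison sets:
RF (methods 1·2): 0.68 vs {0.53, 0.52} → pass.
ER (methods 1·2): 0.56 vs {0.52, 0.53} → pass.
0 of 2 fail.

0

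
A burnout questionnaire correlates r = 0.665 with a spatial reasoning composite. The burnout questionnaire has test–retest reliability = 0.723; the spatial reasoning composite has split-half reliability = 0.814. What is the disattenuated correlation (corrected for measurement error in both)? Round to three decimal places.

0.867

r_true = r_obs / √(r_xx · r_yy) = 0.665 / √(0.723 × 0.814) = 0.665 / √0.588522 = 0.665 / 0.7672 ≈ 0.867.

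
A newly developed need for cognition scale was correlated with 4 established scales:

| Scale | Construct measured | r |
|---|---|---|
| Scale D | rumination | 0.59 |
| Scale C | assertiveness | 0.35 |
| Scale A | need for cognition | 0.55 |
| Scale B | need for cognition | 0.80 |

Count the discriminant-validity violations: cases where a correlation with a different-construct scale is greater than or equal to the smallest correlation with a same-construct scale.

1

Convergent (same construct = need for cognition): Scale A, Scale B.
Smallest convergent = 0.55. Discriminant values: 0.59, 0.35; count ≥ 0.55 → 1.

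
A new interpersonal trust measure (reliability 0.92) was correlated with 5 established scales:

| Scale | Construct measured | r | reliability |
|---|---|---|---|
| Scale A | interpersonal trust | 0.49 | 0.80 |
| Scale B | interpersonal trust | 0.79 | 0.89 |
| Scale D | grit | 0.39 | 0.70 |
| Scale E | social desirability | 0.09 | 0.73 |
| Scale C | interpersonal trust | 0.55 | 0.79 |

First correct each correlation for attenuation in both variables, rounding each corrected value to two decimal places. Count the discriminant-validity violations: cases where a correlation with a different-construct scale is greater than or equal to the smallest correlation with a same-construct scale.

0

Disattenuated r (r / √(r_scale · r_new)):
  Scale A (conv): 0.49 / √(0.80·0.92) = 0.57
  Scale B (conv): 0.79 / √(0.89·0.92) = 0.87
  Scale D (disc): 0.39 / √(0.70·0.92) = 0.49
  Scale E (disc): 0.09 / √(0.73·0.92) = 0.11
  Scale C (conv): 0.55 / √(0.79·0.92) = 0.65
Smallest convergent = 0.57. Discriminant values: 0.49, 0.11; count ≥ 0.57 → 0.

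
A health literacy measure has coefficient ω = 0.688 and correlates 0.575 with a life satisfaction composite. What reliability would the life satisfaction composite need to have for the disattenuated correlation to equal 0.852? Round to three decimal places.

r_true = r_obs / √(r_xx · r_yy) ⇒ 0.852 = 0.575 / √(0.688 · r_yy).
√(0.688 · r_yy) = 0.575 / 0.852 = 0.6749; 0.688 · r_yy = 0.4555; r_yy = 0.4555 / 0.688 ≈ 0.662.

0.662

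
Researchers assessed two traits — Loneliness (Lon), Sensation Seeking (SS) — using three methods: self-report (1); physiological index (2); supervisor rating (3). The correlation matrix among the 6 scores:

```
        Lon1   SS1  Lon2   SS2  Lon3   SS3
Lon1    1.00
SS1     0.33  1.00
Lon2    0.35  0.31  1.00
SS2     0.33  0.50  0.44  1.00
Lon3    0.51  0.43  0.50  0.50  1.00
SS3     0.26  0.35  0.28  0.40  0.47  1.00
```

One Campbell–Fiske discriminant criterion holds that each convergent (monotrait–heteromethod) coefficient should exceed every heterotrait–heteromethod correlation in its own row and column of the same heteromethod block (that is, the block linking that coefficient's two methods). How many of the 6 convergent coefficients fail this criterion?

Each convergent coefficient versus the relevant comparison correlations:
Lon (methods 1·2): 0.35 vs {0.33, 0.31} → pass.
Lon (methods 1·3): 0.51 vs {0.26, 0.43} → pass.
Lon (methods 2·3): 0.50 vs {0.28, 0.50} → fail.
SS (methods 1·2): 0.50 vs {0.31, 0.33} → pass.
SS (methods 1·3): 0.35 vs {0.43, 0.26} → fail.
SS (methods 2·3): 0.40 vs {0.50, 0.28} → fail.
3 of 6 fail.

3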